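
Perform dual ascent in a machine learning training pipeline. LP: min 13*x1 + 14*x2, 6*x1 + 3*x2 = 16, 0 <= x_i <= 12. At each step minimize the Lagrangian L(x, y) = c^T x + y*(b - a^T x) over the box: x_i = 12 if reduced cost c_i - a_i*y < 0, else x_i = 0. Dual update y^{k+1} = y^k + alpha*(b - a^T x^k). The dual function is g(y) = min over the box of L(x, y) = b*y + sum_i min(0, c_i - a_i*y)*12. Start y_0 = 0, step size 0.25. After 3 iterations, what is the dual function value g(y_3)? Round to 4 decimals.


Dual ascent for LP: min 13*x1 + 14*x2, 6*x1 + 3*x2 = 16, 0 <= x_i <= 12
Step 1: y^k = 0.0, reduced costs: (13.0, 14.0)
  x^k = (0.0, 0.0), subgradient = b - a^T x = 16.0
  y^{k+1} = 0.0 + 0.25*16.0 = 4.0
Step 2: y^k = 4.0, reduced costs: (-11.0, 2.0)
  x^k = (12.0, 0.0), subgradient = b - a^T x = -56.0
  y^{k+1} = 4.0 + 0.25*-56.0 = -10.0
Step 3: y^k = -10.0, reduced costs: (73.0, 44.0)
  x^k = (0.0, 0.0), subgradient = b - a^T x = 16.0
  y^{k+1} = -10.0 + 0.25*16.0 = -6.0
Dual objective at y_3 = -6.0: reduced costs (49.0, 32.0), box minimizer x = (0.0, 0.0)
g(y_3) = b*y + (c1 - a1*y)*x1 + (c2 - a2*y)*x2 = 16*(-6.0) + 49.0*0.0 + 32.0*0.0 = -96.0 + 0.0 + 0.0 = -96.0


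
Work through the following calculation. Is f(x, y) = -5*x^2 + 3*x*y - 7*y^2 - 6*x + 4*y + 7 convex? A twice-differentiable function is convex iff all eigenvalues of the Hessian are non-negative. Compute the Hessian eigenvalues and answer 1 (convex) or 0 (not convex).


The Hessian of f(x,y) = -5*x^2 + 3*x*y - 7*y^2 - 6*x + 4*y + 7 is:
H = [[-10, 3], [3, -14]]
Trace = -10 - 14 = -24
Determinant = -10*-14 - (3)^2 = 131
Discriminant = (-24)^2 - 4*131 = 52.0
Eigenvalues: lambda_1 = -15.6056, lambda_2 = -8.3944
The function is not convex.

0


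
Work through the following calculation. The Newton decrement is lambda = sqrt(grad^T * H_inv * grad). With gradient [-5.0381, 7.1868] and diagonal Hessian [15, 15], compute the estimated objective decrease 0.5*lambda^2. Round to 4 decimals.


Step 1: H is diagonal, so H^(-1) * g = [-0.3359, 0.4791].
Step 2: g^T H^(-1) g = sum_i g_i^2 / H_ii
  = (-5.0381)^2/15 + (7.1868)^2/15
  = 1.6922 + 3.4433 = 5.1355
Step 3: Objective decrease = 0.5 * g^T H^(-1) g = 2.5678


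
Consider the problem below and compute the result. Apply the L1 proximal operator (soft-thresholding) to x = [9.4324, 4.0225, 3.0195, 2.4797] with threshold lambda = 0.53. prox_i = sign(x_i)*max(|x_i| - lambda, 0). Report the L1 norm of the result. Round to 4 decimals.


Soft-thresholding with lambda = 0.53:
prox(9.4324) = sign(9.4324)*max(|9.4324| - 0.53, 0) = 8.9024
prox(4.0225) = sign(4.0225)*max(|4.0225| - 0.53, 0) = 3.4925
prox(3.0195) = sign(3.0195)*max(|3.0195| - 0.53, 0) = 2.4895
prox(2.4797) = sign(2.4797)*max(|2.4797| - 0.53, 0) = 1.9497
prox(x) = [8.9024, 3.4925, 2.4895, 1.9497]
||prox(x)||_1 = 8.9024 + 3.4925 + 2.4895 + 1.9497 = 16.8341


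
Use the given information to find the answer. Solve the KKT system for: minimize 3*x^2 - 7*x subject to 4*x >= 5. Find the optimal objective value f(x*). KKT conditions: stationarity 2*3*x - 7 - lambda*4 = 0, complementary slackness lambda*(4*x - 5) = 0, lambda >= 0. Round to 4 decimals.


Step 1: Try lambda = 0 (constraint inactive).
x_unc = 7/(2*3) = 1.1667
Check: 4*1.1667 = 4.6668 < 5 -- violated!
Step 2: Constraint must be active: 4*x = 5
x* = 5/4 = 1.25
lambda = (2*3*1.25 - 7)/4 = 0.125
Step 3: Compute optimal value.
f(x*) = 3*1.25^2 - 7*1.25 = -4.0625


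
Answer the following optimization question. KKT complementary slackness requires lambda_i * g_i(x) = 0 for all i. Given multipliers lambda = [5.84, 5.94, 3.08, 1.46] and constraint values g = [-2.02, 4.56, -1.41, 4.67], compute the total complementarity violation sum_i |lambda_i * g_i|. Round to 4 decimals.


KKT complementary slackness check:
lambda_1 * g_1 = 5.84 * -2.02 = -11.7968
lambda_2 * g_2 = 5.94 * 4.56 = 27.0864
lambda_3 * g_3 = 3.08 * -1.41 = -4.3428
lambda_4 * g_4 = 1.46 * 4.67 = 6.8182
Total violation = 11.7968 + 27.0864 + 4.3428 + 6.8182 = 50.0442


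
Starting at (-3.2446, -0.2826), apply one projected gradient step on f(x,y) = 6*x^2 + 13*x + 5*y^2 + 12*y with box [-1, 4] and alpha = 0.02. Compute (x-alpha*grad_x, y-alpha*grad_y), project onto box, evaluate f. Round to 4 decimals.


Step 1: Compute gradient at (-3.2446, -0.2826).
grad_x = 2*6*-3.2446 + 13 = -25.9352
grad_y = 2*5*-0.2826 + 12 = 9.174
Step 2: Gradient step.
x_raw = -3.2446 - 0.02*-25.9352 = -2.7259
y_raw = -0.2826 - 0.02*9.174 = -0.4661
Step 3: Project onto [-1, 4].
x_proj = clip(-2.7259) = -1.0
y_proj = clip(-0.4661) = -0.4661
Step 4: Evaluate f.
f(-1.0, -0.4661) = -11.5068


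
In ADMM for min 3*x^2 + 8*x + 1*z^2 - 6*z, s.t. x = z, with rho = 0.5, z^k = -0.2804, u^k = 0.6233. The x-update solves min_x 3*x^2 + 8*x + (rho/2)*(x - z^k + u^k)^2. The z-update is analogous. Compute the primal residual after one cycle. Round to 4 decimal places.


ADMM iteration with rho = 0.5, z^k = -0.2804, u^k = 0.6233
Step 1: x-update.
Minimize 3*x^2 + 8*x + (0.5/2)*(x + 0.2804 + 0.6233)^2
FOC: (2*3 + 0.5)*x = -8 + 0.5*(-0.2804 - 0.6233)
x^{k+1} = -1.3003
Step 2: z-update.
Minimize 1*z^2 - 6*z + (0.5/2)*(-1.3003 - z + 0.6233)^2
FOC: (2*1 + 0.5)*z = 6 + 0.5*(-1.3003 + 0.6233)
z^{k+1} = 2.2646
Step 3: u-update.
u^{k+1} = 0.6233 - 1.3003 - 2.2646 = -2.9416
Step 4: Primal residual = |-1.3003 - 2.2646| = 3.5649


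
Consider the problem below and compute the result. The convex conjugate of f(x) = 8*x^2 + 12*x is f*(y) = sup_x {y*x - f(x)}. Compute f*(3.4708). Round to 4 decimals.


f*(y) = sup_x {y*x - a*x^2 - b*x} = sup_x {(y-b)*x - a*x^2}
FOC: (y - b) - 2a*x = 0 => x* = (y - b)/(2a)
x* = (3.4708 - 12)/(2*8) = -0.5331
f*(3.4708) = (y-b)^2/(4a) = (3.4708 - 12)^2/(4*8)
= 72.7473/32 = 2.2734


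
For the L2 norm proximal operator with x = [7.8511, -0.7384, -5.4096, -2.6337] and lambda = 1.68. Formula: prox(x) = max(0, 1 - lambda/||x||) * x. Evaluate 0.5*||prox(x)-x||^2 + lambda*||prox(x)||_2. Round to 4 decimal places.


Step 1: Compute ||x||.
||x|| = 9.9189
Step 2: Compute scaling factor.
scale = max(0, 1 - 1.68/9.9189) = 0.8306
Step 3: prox(x) = [6.5213, -0.6133, -4.4934, -2.1876]
||prox(x)|| = 8.2389
Step 4: Proximal objective.
0.5*||prox-x||^2 = 1.4112
lambda*||prox|| = 13.8414
Total = 15.2526


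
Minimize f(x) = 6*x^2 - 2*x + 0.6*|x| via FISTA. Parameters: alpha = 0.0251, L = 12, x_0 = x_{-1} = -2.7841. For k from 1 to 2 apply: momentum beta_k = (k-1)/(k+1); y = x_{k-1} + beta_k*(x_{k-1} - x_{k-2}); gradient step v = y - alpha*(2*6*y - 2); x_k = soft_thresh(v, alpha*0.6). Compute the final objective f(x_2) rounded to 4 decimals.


FISTA on f(x) = 6*x^2 - 2*x + 0.6*|x|
L = 12, alpha = 0.0251
Iteration 1: beta = 0.0, y = -2.7841 + 0.0*(-2.7841 + 2.7841) = -2.7841
  grad(y) = -35.4092, v = y - alpha*grad = -1.8953
  prox(v) = soft_thresh(-1.8953, 0.0151) = -1.8803
Iteration 2: beta = 0.3333, y = -1.8803 + 0.3333*(-1.8803 + 2.7841) = -1.579
  grad(y) = -20.9479, v = y - alpha*grad = -1.0532
  prox(v) = soft_thresh(-1.0532, 0.0151) = -1.0381
f(x_2) = 6*(-1.0381)^2 - 2*(-1.0381) + 0.6*|-1.0381| = 9.1656


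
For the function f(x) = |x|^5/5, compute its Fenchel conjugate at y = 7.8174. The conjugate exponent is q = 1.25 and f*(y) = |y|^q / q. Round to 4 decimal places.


The conjugate exponent q satisfies 1/p + 1/q = 1.
p = 5, so q = 5/(5 - 1) = 1.25
|y|^q = 7.8174^1.25 = 13.0716
f*(7.8174) = 13.0716 / 1.25 = 10.4573


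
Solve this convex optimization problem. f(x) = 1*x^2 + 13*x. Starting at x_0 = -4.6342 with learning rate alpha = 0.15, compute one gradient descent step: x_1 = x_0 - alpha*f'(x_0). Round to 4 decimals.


We compute the gradient at x_0 and apply the update.
f'(x) = 2*x + 13
f'(-4.6342) = 2*-4.6342 + 13 = 3.7316
x_1 = -4.6342 - 0.15*3.7316 = -5.1939


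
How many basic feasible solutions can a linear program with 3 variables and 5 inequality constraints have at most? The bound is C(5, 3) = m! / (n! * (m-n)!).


Each vertex corresponds to some choice of n active constraints out of m, so the number of vertices is at most C(m, n) = m! / (n!(m-n)!).
m = 5, n = 3
Numerator: 5 * 4 * 3
Denominator: 3! = 6
C(5, 3) = 10


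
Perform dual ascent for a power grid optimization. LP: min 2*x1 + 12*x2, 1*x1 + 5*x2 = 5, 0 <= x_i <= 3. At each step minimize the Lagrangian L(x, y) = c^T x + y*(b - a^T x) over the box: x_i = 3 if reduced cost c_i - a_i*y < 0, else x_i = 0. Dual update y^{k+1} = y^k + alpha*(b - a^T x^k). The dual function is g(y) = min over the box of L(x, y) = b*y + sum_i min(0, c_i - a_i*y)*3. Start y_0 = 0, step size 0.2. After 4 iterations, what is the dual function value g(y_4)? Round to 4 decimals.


Dual ascent for LP: min 2*x1 + 12*x2, 1*x1 + 5*x2 = 5, 0 <= x_i <= 3
Step 1: y^k = 0.0, reduced costs: (2.0, 12.0)
  x^k = (0.0, 0.0), subgradient = b - a^T x = 5.0
  y^{k+1} = 0.0 + 0.2*5.0 = 1.0
Step 2: y^k = 1.0, reduced costs: (1.0, 7.0)
  x^k = (0.0, 0.0), subgradient = b - a^T x = 5.0
  y^{k+1} = 1.0 + 0.2*5.0 = 2.0
Step 3: y^k = 2.0, reduced costs: (0.0, 2.0)
  x^k = (0.0, 0.0), subgradient = b - a^T x = 5.0
  y^{k+1} = 2.0 + 0.2*5.0 = 3.0
Step 4: y^k = 3.0, reduced costs: (-1.0, -3.0)
  x^k = (3.0, 3.0), subgradient = b - a^T x = -13.0
  y^{k+1} = 3.0 + 0.2*-13.0 = 0.4
Dual objective at y_4 = 0.4: reduced costs (1.6, 10.0), box minimizer x = (0.0, 0.0)
g(y_4) = b*y + (c1 - a1*y)*x1 + (c2 - a2*y)*x2 = 5*0.4 + 1.6*0.0 + 10.0*0.0 = 2.0 + 0.0 + 0.0 = 2.0


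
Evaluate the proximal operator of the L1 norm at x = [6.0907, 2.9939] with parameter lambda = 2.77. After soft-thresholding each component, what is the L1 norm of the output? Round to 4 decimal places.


Soft-thresholding with lambda = 2.77:
prox(6.0907) = sign(6.0907)*max(|6.0907| - 2.77, 0) = 3.3207
prox(2.9939) = sign(2.9939)*max(|2.9939| - 2.77, 0) = 0.2239
prox(x) = [3.3207, 0.2239]
||prox(x)||_1 = 3.3207 + 0.2239 = 3.5446


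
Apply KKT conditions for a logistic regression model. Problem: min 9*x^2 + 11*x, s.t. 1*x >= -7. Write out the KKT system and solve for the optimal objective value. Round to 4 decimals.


Step 1: Try lambda = 0 (constraint inactive).
Stationarity: 2*9*x + 11 = 0
x* = -11/(2*9) = -11/18 = -0.6111 (rounded; the exact value -11/18 is used below)
Check constraint: 1*-0.6111 = -0.6111 >= -7 -- satisfied.
Step 2: Compute optimal value.
f(x*) = 9*(-11/18)^2 + 11*(-11/18) = -3.3611


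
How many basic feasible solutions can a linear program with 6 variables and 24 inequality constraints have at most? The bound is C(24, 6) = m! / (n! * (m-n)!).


Each vertex corresponds to some choice of n active constraints out of m, so the number of vertices is at most C(m, n) = m! / (n!(m-n)!).
m = 24, n = 6
Numerator: 24 * 23 * 22 * 21 * 20 * 19
Denominator: 6! = 720
C(24, 6) = 134596


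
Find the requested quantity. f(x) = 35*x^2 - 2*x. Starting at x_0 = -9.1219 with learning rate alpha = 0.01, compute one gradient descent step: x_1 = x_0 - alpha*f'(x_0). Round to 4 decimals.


We compute the gradient at x_0 and apply the update.
f'(x) = 70*x - 2
f'(-9.1219) = 70*-9.1219 - 2 = -640.533
x_1 = -9.1219 - 0.01*-640.533 = -2.7166


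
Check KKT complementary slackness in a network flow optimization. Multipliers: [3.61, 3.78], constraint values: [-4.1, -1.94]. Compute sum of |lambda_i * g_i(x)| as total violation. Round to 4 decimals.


KKT complementary slackness check:
lambda_1 * g_1 = 3.61 * -4.1 = -14.801
lambda_2 * g_2 = 3.78 * -1.94 = -7.3332
Total violation = 14.801 + 7.3332 = 22.1342


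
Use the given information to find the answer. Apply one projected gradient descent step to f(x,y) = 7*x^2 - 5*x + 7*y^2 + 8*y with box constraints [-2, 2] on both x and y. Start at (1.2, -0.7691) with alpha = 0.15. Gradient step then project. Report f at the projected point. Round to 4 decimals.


Step 1: Compute gradient at (1.2, -0.7691).
grad_x = 2*7*1.2 - 5 = 11.8
grad_y = 2*7*-0.7691 + 8 = -2.7674
Step 2: Gradient step.
x_raw = 1.2 - 0.15*11.8 = -0.57
y_raw = -0.7691 - 0.15*-2.7674 = -0.354
Step 3: Project onto [-2, 2].
x_proj = clip(-0.57) = -0.57
y_proj = clip(-0.354) = -0.354
Step 4: Evaluate f.
f(-0.57, -0.354) = 3.1695


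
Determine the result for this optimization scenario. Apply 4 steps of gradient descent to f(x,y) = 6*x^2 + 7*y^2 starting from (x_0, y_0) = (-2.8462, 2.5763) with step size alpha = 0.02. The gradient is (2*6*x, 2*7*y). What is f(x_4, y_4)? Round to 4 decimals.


Gradient descent on f(x,y) = 6*x^2 + 7*y^2.
Starting point: (-2.8462, 2.5763), alpha = 0.02
Step 1: grad_x = 2*6*-2.8462 = -34.1544, grad_y = 2*7*2.5763 = 36.0682
  x_1 = -2.8462 - 0.02*-34.1544 = -2.1631
  y_1 = 2.5763 - 0.02*36.0682 = 1.8549
Step 2: grad_x = 2*6*-2.1631 = -25.9573, grad_y = 2*7*1.8549 = 25.9691
  x_2 = -2.1631 - 0.02*-25.9573 = -1.644
  y_2 = 1.8549 - 0.02*25.9691 = 1.3356
Step 3: grad_x = 2*6*-1.644 = -19.7276, grad_y = 2*7*1.3356 = 18.6978
  x_3 = -1.644 - 0.02*-19.7276 = -1.2494
  y_3 = 1.3356 - 0.02*18.6978 = 0.9616
Step 4: grad_x = 2*6*-1.2494 = -14.993, grad_y = 2*7*0.9616 = 13.4624
  x_4 = -1.2494 - 0.02*-14.993 = -0.9496
  y_4 = 0.9616 - 0.02*13.4624 = 0.6924
f(-0.9496, 0.6924) = 6*(-0.9496)^2 + 7*0.6924^2 = 8.7654


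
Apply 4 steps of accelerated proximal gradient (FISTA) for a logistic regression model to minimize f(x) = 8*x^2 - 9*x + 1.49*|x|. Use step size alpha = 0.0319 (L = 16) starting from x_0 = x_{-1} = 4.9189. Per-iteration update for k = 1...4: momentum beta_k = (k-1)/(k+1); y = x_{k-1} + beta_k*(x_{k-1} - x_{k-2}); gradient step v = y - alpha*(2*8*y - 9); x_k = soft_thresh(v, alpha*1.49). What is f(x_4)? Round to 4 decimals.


FISTA on f(x) = 8*x^2 - 9*x + 1.49*|x|
L = 16, alpha = 0.0319
Iteration 1: beta = 0.0, y = 4.9189 + 0.0*(4.9189 - 4.9189) = 4.9189
  grad(y) = 69.7024, v = y - alpha*grad = 2.6954
  prox(v) = soft_thresh(2.6954, 0.0475) = 2.6479
Iteration 2: beta = 0.3333, y = 2.6479 + 0.3333*(2.6479 - 4.9189) = 1.8908
  grad(y) = 21.2536, v = y - alpha*grad = 1.2129
  prox(v) = soft_thresh(1.2129, 0.0475) = 1.1653
Iteration 3: beta = 0.5, y = 1.1653 + 0.5*(1.1653 - 2.6479) = 0.4241
  grad(y) = -2.215, v = y - alpha*grad = 0.4947
  prox(v) = soft_thresh(0.4947, 0.0475) = 0.4472
Iteration 4: beta = 0.6, y = 0.4472 + 0.6*(0.4472 - 1.1653) = 0.0163
  grad(y) = -8.7391, v = y - alpha*grad = 0.2951
  prox(v) = soft_thresh(0.2951, 0.0475) = 0.2476
f(x_4) = 8*0.2476^2 - 9*0.2476 + 1.49*|0.2476| = -1.3689


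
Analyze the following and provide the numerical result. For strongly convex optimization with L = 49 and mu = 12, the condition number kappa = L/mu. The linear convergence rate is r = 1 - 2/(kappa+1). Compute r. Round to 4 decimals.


Step 1: Compute the condition number.
kappa = L/mu = 49/12 = 4.0833
Step 2: Compute the convergence rate.
r = 1 - 2/(kappa + 1) = 1 - 2*mu/(L + mu) = (L - mu)/(L + mu) = 37/61 = 0.6066


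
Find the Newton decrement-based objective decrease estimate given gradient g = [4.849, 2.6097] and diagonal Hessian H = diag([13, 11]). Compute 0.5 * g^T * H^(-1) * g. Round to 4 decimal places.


Step 1: H is diagonal, so H^(-1) * g = [0.373, 0.2372].
Step 2: g^T H^(-1) g = sum_i g_i^2 / H_ii
  = (4.849)^2/13 + (2.6097)^2/11
  = 1.8087 + 0.6191 = 2.4278
Step 3: Objective decrease = 0.5 * g^T H^(-1) g = 1.2139


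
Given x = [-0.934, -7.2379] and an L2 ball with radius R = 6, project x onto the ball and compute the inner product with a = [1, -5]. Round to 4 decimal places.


Step 1: Compute ||x|| (intermediates to 6 decimals).
||x|| = sqrt((-0.934)^2 + (-7.2379)^2) = 7.297914
Step 2: Project.
Since ||x|| > R, scale = R/||x|| = 6/7.297914 = 0.822153, proj(x) = scale * x
proj(x) = [-0.767891, -5.950661]
Step 3: Dot product.
a^T * proj(x) = 1*(-0.767891) - 5*(-5.950661) = 28.9854


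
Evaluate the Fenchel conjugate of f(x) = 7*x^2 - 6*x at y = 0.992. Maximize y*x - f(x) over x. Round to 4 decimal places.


f*(y) = sup_x {y*x - a*x^2 - b*x} = sup_x {(y-b)*x - a*x^2}
FOC: (y - b) - 2a*x = 0 => x* = (y - b)/(2a)
x* = (0.992 + 6)/(2*7) = 0.4994
f*(0.992) = (y-b)^2/(4a) = (0.992 + 6)^2/(4*7)
= 48.8881/28 = 1.746


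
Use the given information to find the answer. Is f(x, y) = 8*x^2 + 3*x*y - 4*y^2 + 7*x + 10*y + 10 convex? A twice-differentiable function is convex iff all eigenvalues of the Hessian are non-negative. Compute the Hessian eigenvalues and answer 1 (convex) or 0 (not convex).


The Hessian of f(x,y) = 8*x^2 + 3*x*y - 4*y^2 + 7*x + 10*y + 10 is:
H = [[16, 3], [3, -8]]
Trace = 16 - 8 = 8
Determinant = 16*-8 - (3)^2 = -137
Discriminant = (8)^2 - 4*-137 = 612.0
Eigenvalues: lambda_1 = -8.3693, lambda_2 = 16.3693
The function is not convex.

0


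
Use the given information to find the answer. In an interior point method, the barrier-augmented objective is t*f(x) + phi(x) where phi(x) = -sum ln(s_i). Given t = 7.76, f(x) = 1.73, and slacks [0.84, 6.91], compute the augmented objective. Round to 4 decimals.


Step 1: Compute log-barrier.
ln values: [-0.1744, 1.933]
phi = -(-0.1744 + 1.933) = -1.7586
Step 2: Compute augmented objective.
t*f(x) = 7.76*1.73 = 13.4248
Total = 13.4248 - 1.7586 = 11.6662


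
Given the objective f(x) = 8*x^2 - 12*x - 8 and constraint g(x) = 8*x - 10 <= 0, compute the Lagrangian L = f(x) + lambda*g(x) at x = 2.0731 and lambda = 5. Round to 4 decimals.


Step 1: Evaluate f(x).
f(2.0731) = 8*2.0731^2 - 12*2.0731 - 8 = 1.5047
Step 2: Evaluate g(x).
g(2.0731) = 8*2.0731 - 10 = 6.5848
Step 3: Compute Lagrangian.
L = 1.5047 + 5*6.5848 = 34.4287


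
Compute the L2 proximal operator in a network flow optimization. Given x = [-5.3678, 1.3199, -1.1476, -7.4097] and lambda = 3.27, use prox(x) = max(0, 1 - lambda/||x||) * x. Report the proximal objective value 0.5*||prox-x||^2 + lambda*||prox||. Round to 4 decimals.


Step 1: Compute ||x||.
||x|| = 9.3154
Step 2: Compute scaling factor.
scale = max(0, 1 - 3.27/9.3154) = 0.649
Step 3: prox(x) = [-3.4835, 0.8566, -0.7448, -4.8087]
||prox(x)|| = 6.0454
Step 4: Proximal objective.
0.5*||prox-x||^2 = 5.3465
lambda*||prox|| = 19.7685
Total = 25.1148


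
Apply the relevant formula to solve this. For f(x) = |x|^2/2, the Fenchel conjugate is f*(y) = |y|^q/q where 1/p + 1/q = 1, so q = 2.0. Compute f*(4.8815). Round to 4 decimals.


The conjugate exponent q satisfies 1/p + 1/q = 1.
p = 2, so q = 2/(2 - 1) = 2.0
|y|^q = 4.8815^2.0 = 23.829
f*(4.8815) = 23.829 / 2.0 = 11.9145


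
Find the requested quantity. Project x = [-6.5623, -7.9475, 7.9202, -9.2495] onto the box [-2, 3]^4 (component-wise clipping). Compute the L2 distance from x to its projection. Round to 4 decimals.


Project each component onto [-2, 3].
clip(-6.5623) = -2.0, clip(-7.9475) = -2.0, clip(7.9202) = 3.0, clip(-9.2495) = -2.0
Projection = [-2.0, -2.0, 3.0, -2.0]
Squared diffs: [20.8146, 35.3728, 24.2084, 52.5553]
Distance = sqrt(132.9511) = 11.5304


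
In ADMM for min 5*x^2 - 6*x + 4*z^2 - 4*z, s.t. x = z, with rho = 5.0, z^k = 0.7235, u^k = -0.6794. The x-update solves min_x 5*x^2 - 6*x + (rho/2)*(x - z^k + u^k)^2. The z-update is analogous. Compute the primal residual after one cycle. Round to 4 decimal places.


ADMM iteration with rho = 5.0, z^k = 0.7235, u^k = -0.6794
Step 1: x-update.
Minimize 5*x^2 - 6*x + (5.0/2)*(x - 0.7235 - 0.6794)^2
FOC: (2*5 + 5.0)*x = 6 + 5.0*(0.7235 + 0.6794)
x^{k+1} = 0.8676
Step 2: z-update.
Minimize 4*z^2 - 4*z + (5.0/2)*(0.8676 - z - 0.6794)^2
FOC: (2*4 + 5.0)*z = 4 + 5.0*(0.8676 - 0.6794)
z^{k+1} = 0.3801
Step 3: u-update.
u^{k+1} = -0.6794 + 0.8676 - 0.3801 = -0.1919
Step 4: Primal residual = |0.8676 - 0.3801| = 0.4875


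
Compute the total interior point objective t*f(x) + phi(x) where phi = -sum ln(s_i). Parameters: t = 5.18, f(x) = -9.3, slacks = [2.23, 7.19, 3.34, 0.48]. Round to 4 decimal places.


Step 1: Compute log-barrier.
ln values: [0.802, 1.9727, 1.206, -0.734]
phi = -(0.802 + 1.9727 + 1.206 - 0.734) = -3.2467
Step 2: Compute augmented objective.
t*f(x) = 5.18*-9.3 = -48.174
Total = -48.174 - 3.2467 = -51.4207


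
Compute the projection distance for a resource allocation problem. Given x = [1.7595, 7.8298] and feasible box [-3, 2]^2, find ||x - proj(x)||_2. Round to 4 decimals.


Project each component onto [-3, 2].
clip(1.7595) = 1.7595, clip(7.8298) = 2.0
Projection = [1.7595, 2.0]
Squared diffs: [0.0, 33.9866]
Distance = sqrt(33.9866) = 5.8298


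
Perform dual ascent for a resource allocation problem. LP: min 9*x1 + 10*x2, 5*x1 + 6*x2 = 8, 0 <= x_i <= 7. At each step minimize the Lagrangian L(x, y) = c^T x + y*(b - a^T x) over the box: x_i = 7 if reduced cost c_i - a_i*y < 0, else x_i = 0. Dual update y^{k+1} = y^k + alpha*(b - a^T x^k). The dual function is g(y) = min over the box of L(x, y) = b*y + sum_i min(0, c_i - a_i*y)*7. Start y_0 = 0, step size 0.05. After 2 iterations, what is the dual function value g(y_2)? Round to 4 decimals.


Dual ascent for LP: min 9*x1 + 10*x2, 5*x1 + 6*x2 = 8, 0 <= x_i <= 7
Step 1: y^k = 0.0, reduced costs: (9.0, 10.0)
  x^k = (0.0, 0.0), subgradient = b - a^T x = 8.0
  y^{k+1} = 0.0 + 0.05*8.0 = 0.4
Step 2: y^k = 0.4, reduced costs: (7.0, 7.6)
  x^k = (0.0, 0.0), subgradient = b - a^T x = 8.0
  y^{k+1} = 0.4 + 0.05*8.0 = 0.8
Dual objective at y_2 = 0.8: reduced costs (5.0, 5.2), box minimizer x = (0.0, 0.0)
g(y_2) = b*y + (c1 - a1*y)*x1 + (c2 - a2*y)*x2 = 8*0.8 + 5.0*0.0 + 5.2*0.0 = 6.4 + 0.0 + 0.0 = 6.4


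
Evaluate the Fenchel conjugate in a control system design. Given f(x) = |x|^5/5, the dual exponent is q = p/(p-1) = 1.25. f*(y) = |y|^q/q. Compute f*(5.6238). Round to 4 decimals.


The conjugate exponent q satisfies 1/p + 1/q = 1.
p = 5, so q = 5/(5 - 1) = 1.25
|y|^q = 5.6238^1.25 = 8.6604
f*(5.6238) = 8.6604 / 1.25 = 6.9283


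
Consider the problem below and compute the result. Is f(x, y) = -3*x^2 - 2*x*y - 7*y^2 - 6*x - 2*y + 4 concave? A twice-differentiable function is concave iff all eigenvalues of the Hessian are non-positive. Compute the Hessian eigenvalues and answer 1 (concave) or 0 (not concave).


The Hessian of f(x,y) = -3*x^2 - 2*x*y - 7*y^2 - 6*x - 2*y + 4 is:
H = [[-6, -2], [-2, -14]]
Trace = -6 - 14 = -20
Determinant = -6*-14 - (-2)^2 = 80
Discriminant = (-20)^2 - 4*80 = 80.0
Eigenvalues: lambda_1 = -14.4721, lambda_2 = -5.5279
The function is concave.

1


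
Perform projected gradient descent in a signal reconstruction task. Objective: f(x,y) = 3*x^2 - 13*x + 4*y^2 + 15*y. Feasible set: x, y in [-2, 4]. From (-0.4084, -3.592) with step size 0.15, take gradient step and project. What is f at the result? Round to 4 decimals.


Step 1: Compute gradient at (-0.4084, -3.592).
grad_x = 2*3*-0.4084 - 13 = -15.4504
grad_y = 2*4*-3.592 + 15 = -13.736
Step 2: Gradient step.
x_raw = -0.4084 - 0.15*-15.4504 = 1.9092
y_raw = -3.592 - 0.15*-13.736 = -1.5316
Step 3: Project onto [-2, 4].
x_proj = clip(1.9092) = 1.9092
y_proj = clip(-1.5316) = -1.5316
Step 4: Evaluate f.
f(1.9092, -1.5316) = -27.4752


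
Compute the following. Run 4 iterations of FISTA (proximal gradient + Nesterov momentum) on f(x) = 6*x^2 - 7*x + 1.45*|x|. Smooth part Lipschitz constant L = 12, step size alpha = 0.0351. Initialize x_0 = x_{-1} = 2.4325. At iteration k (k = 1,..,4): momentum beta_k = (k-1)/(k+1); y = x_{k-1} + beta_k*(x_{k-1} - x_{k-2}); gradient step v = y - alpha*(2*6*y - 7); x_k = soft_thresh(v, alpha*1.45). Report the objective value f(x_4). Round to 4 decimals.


FISTA on f(x) = 6*x^2 - 7*x + 1.45*|x|
L = 12, alpha = 0.0351
Iteration 1: beta = 0.0, y = 2.4325 + 0.0*(2.4325 - 2.4325) = 2.4325
  grad(y) = 22.19, v = y - alpha*grad = 1.6536
  prox(v) = soft_thresh(1.6536, 0.0509) = 1.6027
Iteration 2: beta = 0.3333, y = 1.6027 + 0.3333*(1.6027 - 2.4325) = 1.3261
  grad(y) = 8.9138, v = y - alpha*grad = 1.0133
  prox(v) = soft_thresh(1.0133, 0.0509) = 0.9624
Iteration 3: beta = 0.5, y = 0.9624 + 0.5*(0.9624 - 1.6027) = 0.6422
  grad(y) = 0.7064, v = y - alpha*grad = 0.6174
  prox(v) = soft_thresh(0.6174, 0.0509) = 0.5665
Iteration 4: beta = 0.6, y = 0.5665 + 0.6*(0.5665 - 0.9624) = 0.329
  grad(y) = -3.0521, v = y - alpha*grad = 0.4361
  prox(v) = soft_thresh(0.4361, 0.0509) = 0.3852
f(x_4) = 6*0.3852^2 - 7*0.3852 + 1.45*|0.3852| = -1.2476


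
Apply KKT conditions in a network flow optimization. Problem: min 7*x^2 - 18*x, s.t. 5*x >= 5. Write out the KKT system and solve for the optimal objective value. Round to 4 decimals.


Step 1: Try lambda = 0 (constraint inactive).
Stationarity: 2*7*x - 18 = 0
x* = 18/(2*7) = 9/7 = 1.2857 (rounded; the exact value 9/7 is used below)
Check constraint: 5*1.2857 = 6.4285 >= 5 -- satisfied.
Step 2: Compute optimal value.
f(x*) = 7*(9/7)^2 - 18*(9/7) = -11.5714


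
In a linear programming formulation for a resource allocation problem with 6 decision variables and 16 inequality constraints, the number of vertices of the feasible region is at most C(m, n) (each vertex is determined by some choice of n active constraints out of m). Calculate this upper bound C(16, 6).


Each vertex corresponds to some choice of n active constraints out of m, so the number of vertices is at most C(m, n) = m! / (n!(m-n)!).
m = 16, n = 6
Numerator: 16 * 15 * 14 * 13 * 12 * 11
Denominator: 6! = 720
C(16, 6) = 8008


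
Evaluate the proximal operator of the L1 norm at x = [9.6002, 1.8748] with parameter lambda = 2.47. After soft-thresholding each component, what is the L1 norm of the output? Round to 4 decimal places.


Soft-thresholding with lambda = 2.47:
prox(9.6002) = sign(9.6002)*max(|9.6002| - 2.47, 0) = 7.1302
prox(1.8748) = sign(1.8748)*max(|1.8748| - 2.47, 0) = 0.0
prox(x) = [7.1302, 0.0]
||prox(x)||_1 = 7.1302 + 0.0 = 7.1302


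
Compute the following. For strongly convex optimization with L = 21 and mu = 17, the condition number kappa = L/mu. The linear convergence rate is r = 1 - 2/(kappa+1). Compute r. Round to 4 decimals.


Step 1: Compute the condition number.
kappa = L/mu = 21/17 = 1.2353
Step 2: Compute the convergence rate.
r = 1 - 2/(kappa + 1) = 1 - 2*mu/(L + mu) = (L - mu)/(L + mu) = 4/38 = 0.1053


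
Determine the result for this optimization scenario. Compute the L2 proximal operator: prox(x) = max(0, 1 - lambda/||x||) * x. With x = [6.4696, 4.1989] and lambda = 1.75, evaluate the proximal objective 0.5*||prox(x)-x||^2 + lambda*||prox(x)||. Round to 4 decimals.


Step 1: Compute ||x||.
||x|| = 7.7127
Step 2: Compute scaling factor.
scale = max(0, 1 - 1.75/7.7127) = 0.7731
Step 3: prox(x) = [5.0017, 3.2462]
||prox(x)|| = 5.9627
Step 4: Proximal objective.
0.5*||prox-x||^2 = 1.5313
lambda*||prox|| = 10.4347
Total = 11.9661


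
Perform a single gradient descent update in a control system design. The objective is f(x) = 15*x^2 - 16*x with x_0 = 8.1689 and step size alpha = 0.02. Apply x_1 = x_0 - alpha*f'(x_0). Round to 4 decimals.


We compute the gradient at x_0 and apply the update.
f'(x) = 30*x - 16
f'(8.1689) = 30*8.1689 - 16 = 229.067
x_1 = 8.1689 - 0.02*229.067 = 3.5876


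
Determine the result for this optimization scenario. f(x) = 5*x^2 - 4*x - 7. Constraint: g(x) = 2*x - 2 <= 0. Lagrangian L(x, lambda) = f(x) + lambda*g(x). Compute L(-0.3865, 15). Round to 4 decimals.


Step 1: Evaluate f(x).
f(-0.3865) = 5*(-0.3865)^2 - 4*(-0.3865) - 7 = -4.7071
Step 2: Evaluate g(x).
g(-0.3865) = 2*-0.3865 - 2 = -2.773
Step 3: Compute Lagrangian.
L = -4.7071 + 15*-2.773 = -46.3021


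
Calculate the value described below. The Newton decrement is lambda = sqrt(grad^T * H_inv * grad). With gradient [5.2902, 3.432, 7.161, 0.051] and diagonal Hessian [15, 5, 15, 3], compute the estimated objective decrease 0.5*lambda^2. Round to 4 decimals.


Step 1: H is diagonal, so H^(-1) * g = [0.3527, 0.6864, 0.4774, 0.017].
Step 2: g^T H^(-1) g = sum_i g_i^2 / H_ii
  = (5.2902)^2/15 + (3.432)^2/5 + (7.161)^2/15 + (0.051)^2/3
  = 1.8657 + 2.3557 + 3.4187 + 0.0009 = 7.641
Step 3: Objective decrease = 0.5 * g^T H^(-1) g = 3.8205


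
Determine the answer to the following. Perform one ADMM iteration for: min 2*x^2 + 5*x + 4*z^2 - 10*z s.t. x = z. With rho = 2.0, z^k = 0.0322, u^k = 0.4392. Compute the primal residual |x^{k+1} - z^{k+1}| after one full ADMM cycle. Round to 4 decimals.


ADMM iteration with rho = 2.0, z^k = 0.0322, u^k = 0.4392
Step 1: x-update.
Minimize 2*x^2 + 5*x + (2.0/2)*(x - 0.0322 + 0.4392)^2
FOC: (2*2 + 2.0)*x = -5 + 2.0*(0.0322 - 0.4392)
x^{k+1} = -0.969
Step 2: z-update.
Minimize 4*z^2 - 10*z + (2.0/2)*(-0.969 - z + 0.4392)^2
FOC: (2*4 + 2.0)*z = 10 + 2.0*(-0.969 + 0.4392)
z^{k+1} = 0.894
Step 3: u-update.
u^{k+1} = 0.4392 - 0.969 - 0.894 = -1.4238
Step 4: Primal residual = |-0.969 - 0.894| = 1.863


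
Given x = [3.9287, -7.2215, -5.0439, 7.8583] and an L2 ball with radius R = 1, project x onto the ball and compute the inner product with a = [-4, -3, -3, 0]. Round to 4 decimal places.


Step 1: Compute ||x|| (intermediates to 6 decimals).
||x|| = sqrt(3.9287^2 + (-7.2215)^2 + (-5.0439)^2 + 7.8583^2) = 12.441003
Step 2: Project.
Since ||x|| > R, scale = R/||x|| = 1/12.441003 = 0.080379, proj(x) = scale * x
proj(x) = [0.315785, -0.580457, -0.405424, 0.631642]
Step 3: Dot product.
a^T * proj(x) = -4*0.315785 - 3*(-0.580457) - 3*(-0.405424) + 0*0.631642 = 1.6945


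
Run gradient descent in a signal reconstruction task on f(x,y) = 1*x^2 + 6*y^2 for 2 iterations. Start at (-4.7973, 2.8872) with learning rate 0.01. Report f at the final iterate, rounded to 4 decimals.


Gradient descent on f(x,y) = 1*x^2 + 6*y^2.
Starting point: (-4.7973, 2.8872), alpha = 0.01
Step 1: grad_x = 2*1*-4.7973 = -9.5946, grad_y = 2*6*2.8872 = 34.6464
  x_1 = -4.7973 - 0.01*-9.5946 = -4.7014
  y_1 = 2.8872 - 0.01*34.6464 = 2.5407
Step 2: grad_x = 2*1*-4.7014 = -9.4027, grad_y = 2*6*2.5407 = 30.4888
  x_2 = -4.7014 - 0.01*-9.4027 = -4.6073
  y_2 = 2.5407 - 0.01*30.4888 = 2.2358
f(-4.6073, 2.2358) = 1*(-4.6073)^2 + 6*2.2358^2 = 51.2216


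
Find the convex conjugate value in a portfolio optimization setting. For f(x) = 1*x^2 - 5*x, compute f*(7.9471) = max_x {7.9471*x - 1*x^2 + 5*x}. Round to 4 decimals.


f*(y) = sup_x {y*x - a*x^2 - b*x} = sup_x {(y-b)*x - a*x^2}
FOC: (y - b) - 2a*x = 0 => x* = (y - b)/(2a)
x* = (7.9471 + 5)/(2*1) = 6.4736
f*(7.9471) = (y-b)^2/(4a) = (7.9471 + 5)^2/(4*1)
= 167.6274/4 = 41.9068


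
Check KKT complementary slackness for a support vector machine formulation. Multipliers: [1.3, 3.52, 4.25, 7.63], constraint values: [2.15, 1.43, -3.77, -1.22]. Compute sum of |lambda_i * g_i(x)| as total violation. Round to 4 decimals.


KKT complementary slackness check:
lambda_1 * g_1 = 1.3 * 2.15 = 2.795
lambda_2 * g_2 = 3.52 * 1.43 = 5.0336
lambda_3 * g_3 = 4.25 * -3.77 = -16.0225
lambda_4 * g_4 = 7.63 * -1.22 = -9.3086
Total violation = 2.795 + 5.0336 + 16.0225 + 9.3086 = 33.1597


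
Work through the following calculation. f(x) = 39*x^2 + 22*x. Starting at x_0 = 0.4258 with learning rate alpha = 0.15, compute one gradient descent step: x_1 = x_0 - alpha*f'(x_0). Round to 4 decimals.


We compute the gradient at x_0 and apply the update.
f'(x) = 78*x + 22
f'(0.4258) = 78*0.4258 + 22 = 55.2124
x_1 = 0.4258 - 0.15*55.2124 = -7.8561


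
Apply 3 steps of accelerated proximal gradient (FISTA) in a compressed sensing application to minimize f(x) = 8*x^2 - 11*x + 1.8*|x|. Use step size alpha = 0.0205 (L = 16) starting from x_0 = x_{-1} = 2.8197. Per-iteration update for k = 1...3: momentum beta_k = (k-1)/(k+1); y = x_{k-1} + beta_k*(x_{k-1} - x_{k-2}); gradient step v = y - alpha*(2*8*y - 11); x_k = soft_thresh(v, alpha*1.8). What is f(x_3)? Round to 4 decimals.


FISTA on f(x) = 8*x^2 - 11*x + 1.8*|x|
L = 16, alpha = 0.0205
Iteration 1: beta = 0.0, y = 2.8197 + 0.0*(2.8197 - 2.8197) = 2.8197
  grad(y) = 34.1152, v = y - alpha*grad = 2.1203
  prox(v) = soft_thresh(2.1203, 0.0369) = 2.0834
Iteration 2: beta = 0.3333, y = 2.0834 + 0.3333*(2.0834 - 2.8197) = 1.838
  grad(y) = 18.4083, v = y - alpha*grad = 1.4606
  prox(v) = soft_thresh(1.4606, 0.0369) = 1.4237
Iteration 3: beta = 0.5, y = 1.4237 + 0.5*(1.4237 - 2.0834) = 1.0939
  grad(y) = 6.5024, v = y - alpha*grad = 0.9606
  prox(v) = soft_thresh(0.9606, 0.0369) = 0.9237
f(x_3) = 8*0.9237^2 - 11*0.9237 + 1.8*|0.9237| = -1.6723


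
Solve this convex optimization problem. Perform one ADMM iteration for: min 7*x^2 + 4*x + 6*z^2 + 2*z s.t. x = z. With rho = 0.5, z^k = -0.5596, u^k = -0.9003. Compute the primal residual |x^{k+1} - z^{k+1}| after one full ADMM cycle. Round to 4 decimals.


ADMM iteration with rho = 0.5, z^k = -0.5596, u^k = -0.9003
Step 1: x-update.
Minimize 7*x^2 + 4*x + (0.5/2)*(x + 0.5596 - 0.9003)^2
FOC: (2*7 + 0.5)*x = -4 + 0.5*(-0.5596 + 0.9003)
x^{k+1} = -0.2641
Step 2: z-update.
Minimize 6*z^2 + 2*z + (0.5/2)*(-0.2641 - z - 0.9003)^2
FOC: (2*6 + 0.5)*z = -2 + 0.5*(-0.2641 - 0.9003)
z^{k+1} = -0.2066
Step 3: u-update.
u^{k+1} = -0.9003 - 0.2641 + 0.2066 = -0.9578
Step 4: Primal residual = |-0.2641 + 0.2066| = 0.0575


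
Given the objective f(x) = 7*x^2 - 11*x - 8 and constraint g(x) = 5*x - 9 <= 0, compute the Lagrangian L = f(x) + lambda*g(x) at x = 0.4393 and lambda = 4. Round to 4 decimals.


Step 1: Evaluate f(x).
f(0.4393) = 7*0.4393^2 - 11*0.4393 - 8 = -11.4814
Step 2: Evaluate g(x).
g(0.4393) = 5*0.4393 - 9 = -6.8035
Step 3: Compute Lagrangian.
L = -11.4814 + 4*-6.8035 = -38.6954


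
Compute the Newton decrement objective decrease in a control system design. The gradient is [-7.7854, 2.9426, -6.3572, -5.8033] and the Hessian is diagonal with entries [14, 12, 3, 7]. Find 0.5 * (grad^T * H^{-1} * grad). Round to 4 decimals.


Step 1: H is diagonal, so H^(-1) * g = [-0.5561, 0.2452, -2.1191, -0.829].
Step 2: g^T H^(-1) g = sum_i g_i^2 / H_ii
  = (-7.7854)^2/14 + (2.9426)^2/12 + (-6.3572)^2/3 + (-5.8033)^2/7
  = 4.3295 + 0.7216 + 13.4713 + 4.8112 = 23.3336
Step 3: Objective decrease = 0.5 * g^T H^(-1) g = 11.6668


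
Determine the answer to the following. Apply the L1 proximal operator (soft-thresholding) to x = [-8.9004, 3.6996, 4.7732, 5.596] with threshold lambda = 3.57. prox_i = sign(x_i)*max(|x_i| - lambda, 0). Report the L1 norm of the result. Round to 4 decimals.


Soft-thresholding with lambda = 3.57:
prox(-8.9004) = sign(-8.9004)*max(|-8.9004| - 3.57, 0) = -5.3304
prox(3.6996) = sign(3.6996)*max(|3.6996| - 3.57, 0) = 0.1296
prox(4.7732) = sign(4.7732)*max(|4.7732| - 3.57, 0) = 1.2032
prox(5.596) = sign(5.596)*max(|5.596| - 3.57, 0) = 2.026
prox(x) = [-5.3304, 0.1296, 1.2032, 2.026]
||prox(x)||_1 = 5.3304 + 0.1296 + 1.2032 + 2.026 = 8.6892


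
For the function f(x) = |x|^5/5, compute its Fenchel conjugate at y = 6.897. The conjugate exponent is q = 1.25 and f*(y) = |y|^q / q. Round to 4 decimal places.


The conjugate exponent q satisfies 1/p + 1/q = 1.
p = 5, so q = 5/(5 - 1) = 1.25
|y|^q = 6.897^1.25 = 11.177
f*(6.897) = 11.177 / 1.25 = 8.9416


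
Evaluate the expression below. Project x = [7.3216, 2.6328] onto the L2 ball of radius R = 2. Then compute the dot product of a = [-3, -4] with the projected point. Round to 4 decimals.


Step 1: Compute ||x|| (intermediates to 6 decimals).
||x|| = sqrt(7.3216^2 + 2.6328^2) = 7.780582
Step 2: Project.
Since ||x|| > R, scale = R/||x|| = 2/7.780582 = 0.25705, proj(x) = scale * x
proj(x) = [1.882017, 0.676761]
Step 3: Dot product.
a^T * proj(x) = -3*1.882017 - 4*0.676761 = -8.3531


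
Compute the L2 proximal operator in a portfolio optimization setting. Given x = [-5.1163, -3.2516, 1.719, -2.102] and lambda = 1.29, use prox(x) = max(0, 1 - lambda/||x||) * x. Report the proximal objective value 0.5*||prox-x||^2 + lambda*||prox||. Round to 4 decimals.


Step 1: Compute ||x||.
||x|| = 6.6425
Step 2: Compute scaling factor.
scale = max(0, 1 - 1.29/6.6425) = 0.8058
Step 3: prox(x) = [-4.1227, -2.6201, 1.3852, -1.6938]
||prox(x)|| = 5.3525
Step 4: Proximal objective.
0.5*||prox-x||^2 = 0.8321
lambda*||prox|| = 6.9047
Total = 7.7368


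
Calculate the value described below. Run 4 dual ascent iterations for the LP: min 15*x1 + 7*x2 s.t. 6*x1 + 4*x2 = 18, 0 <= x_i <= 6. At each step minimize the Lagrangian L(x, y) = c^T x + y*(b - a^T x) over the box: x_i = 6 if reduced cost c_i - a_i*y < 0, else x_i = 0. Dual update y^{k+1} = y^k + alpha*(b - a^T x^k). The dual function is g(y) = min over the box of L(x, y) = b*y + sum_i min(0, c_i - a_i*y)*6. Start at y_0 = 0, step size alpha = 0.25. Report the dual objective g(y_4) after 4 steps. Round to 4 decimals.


Dual ascent for LP: min 15*x1 + 7*x2, 6*x1 + 4*x2 = 18, 0 <= x_i <= 6
Step 1: y^k = 0.0, reduced costs: (15.0, 7.0)
  x^k = (0.0, 0.0), subgradient = b - a^T x = 18.0
  y^{k+1} = 0.0 + 0.25*18.0 = 4.5
Step 2: y^k = 4.5, reduced costs: (-12.0, -11.0)
  x^k = (6.0, 6.0), subgradient = b - a^T x = -42.0
  y^{k+1} = 4.5 + 0.25*-42.0 = -6.0
Step 3: y^k = -6.0, reduced costs: (51.0, 31.0)
  x^k = (0.0, 0.0), subgradient = b - a^T x = 18.0
  y^{k+1} = -6.0 + 0.25*18.0 = -1.5
Step 4: y^k = -1.5, reduced costs: (24.0, 13.0)
  x^k = (0.0, 0.0), subgradient = b - a^T x = 18.0
  y^{k+1} = -1.5 + 0.25*18.0 = 3.0
Dual objective at y_4 = 3.0: reduced costs (-3.0, -5.0), box minimizer x = (6.0, 6.0)
g(y_4) = b*y + (c1 - a1*y)*x1 + (c2 - a2*y)*x2 = 18*3.0 + (-3.0)*6.0 + (-5.0)*6.0 = 54.0 - 18.0 - 30.0 = 6.0


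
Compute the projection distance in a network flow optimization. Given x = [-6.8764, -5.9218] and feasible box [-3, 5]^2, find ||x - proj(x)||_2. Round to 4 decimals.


Project each component onto [-3, 5].
clip(-6.8764) = -3.0, clip(-5.9218) = -3.0
Projection = [-3.0, -3.0]
Squared diffs: [15.0265, 8.5369]
Distance = sqrt(23.5634) = 4.8542


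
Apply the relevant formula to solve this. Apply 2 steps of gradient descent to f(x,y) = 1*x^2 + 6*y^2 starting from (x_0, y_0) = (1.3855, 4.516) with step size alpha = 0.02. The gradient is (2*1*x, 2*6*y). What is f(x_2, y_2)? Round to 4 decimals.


Gradient descent on f(x,y) = 1*x^2 + 6*y^2.
Starting point: (1.3855, 4.516), alpha = 0.02
Step 1: grad_x = 2*1*1.3855 = 2.771, grad_y = 2*6*4.516 = 54.192
  x_1 = 1.3855 - 0.02*2.771 = 1.3301
  y_1 = 4.516 - 0.02*54.192 = 3.4322
Step 2: grad_x = 2*1*1.3301 = 2.6602, grad_y = 2*6*3.4322 = 41.1859
  x_2 = 1.3301 - 0.02*2.6602 = 1.2769
  y_2 = 3.4322 - 0.02*41.1859 = 2.6084
f(1.2769, 2.6084) = 1*1.2769^2 + 6*2.6084^2 = 42.4542


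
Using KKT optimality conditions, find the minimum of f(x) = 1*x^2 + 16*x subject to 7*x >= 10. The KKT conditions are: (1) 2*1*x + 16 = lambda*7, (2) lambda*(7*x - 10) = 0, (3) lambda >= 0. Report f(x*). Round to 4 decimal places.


Step 1: Try lambda = 0 (constraint inactive).
x_unc = -16/(2*1) = -8.0
Check: 7*-8.0 = -56.0 < 10 -- violated!
Step 2: Constraint must be active: 7*x = 10
x* = 10/7 = 1.4286 (rounded; the exact value 10/7 is used below)
lambda = (2*1*(10/7) + 16)/7 = 2.6939
Step 3: Compute optimal value.
f(x*) = 1*(10/7)^2 + 16*(10/7) = 24.898


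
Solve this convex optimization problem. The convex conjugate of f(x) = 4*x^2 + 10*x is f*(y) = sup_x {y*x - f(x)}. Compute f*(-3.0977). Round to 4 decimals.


f*(y) = sup_x {y*x - a*x^2 - b*x} = sup_x {(y-b)*x - a*x^2}
FOC: (y - b) - 2a*x = 0 => x* = (y - b)/(2a)
x* = (-3.0977 - 10)/(2*4) = -1.6372
f*(-3.0977) = (y-b)^2/(4a) = (-3.0977 - 10)^2/(4*4)
= 171.5497/16 = 10.7219


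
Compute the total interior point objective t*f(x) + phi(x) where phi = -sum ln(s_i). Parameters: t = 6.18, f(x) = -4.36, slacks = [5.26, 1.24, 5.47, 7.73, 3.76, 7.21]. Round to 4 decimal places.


Step 1: Compute log-barrier.
ln values: [1.6601, 0.2151, 1.6993, 2.0451, 1.3244, 1.9755]
phi = -(1.6601 + 0.2151 + 1.6993 + 2.0451 + 1.3244 + 1.9755) = -8.9195
Step 2: Compute augmented objective.
t*f(x) = 6.18*-4.36 = -26.9448
Total = -26.9448 - 8.9195 = -35.8643


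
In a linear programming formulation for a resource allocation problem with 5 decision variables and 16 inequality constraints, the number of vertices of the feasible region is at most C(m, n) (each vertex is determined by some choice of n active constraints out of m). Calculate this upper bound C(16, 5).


Each vertex corresponds to some choice of n active constraints out of m, so the number of vertices is at most C(m, n) = m! / (n!(m-n)!).
m = 16, n = 5
Numerator: 16 * 15 * 14 * 13 * 12
Denominator: 5! = 120
C(16, 5) = 4368


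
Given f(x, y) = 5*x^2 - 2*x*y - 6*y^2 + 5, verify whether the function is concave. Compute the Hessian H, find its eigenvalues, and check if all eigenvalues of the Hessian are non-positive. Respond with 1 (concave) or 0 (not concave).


The Hessian of f(x,y) = 5*x^2 - 2*x*y - 6*y^2 + 5 is:
H = [[10, -2], [-2, -12]]
Trace = 10 - 12 = -2
Determinant = 10*-12 - (-2)^2 = -124
Discriminant = (-2)^2 - 4*-124 = 500.0
Eigenvalues: lambda_1 = -12.1803, lambda_2 = 10.1803
The function is not concave.

0
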